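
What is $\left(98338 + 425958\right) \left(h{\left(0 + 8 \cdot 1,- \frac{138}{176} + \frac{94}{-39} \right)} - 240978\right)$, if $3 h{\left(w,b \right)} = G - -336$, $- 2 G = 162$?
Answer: $-126299236328$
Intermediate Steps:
$G = -81$ ($G = \left(- \frac{1}{2}\right) 162 = -81$)
$h{\left(w,b \right)} = 85$ ($h{\left(w,b \right)} = \frac{-81 - -336}{3} = \frac{-81 + 336}{3} = \frac{1}{3} \cdot 255 = 85$)
$\left(98338 + 425958\right) \left(h{\left(0 + 8 \cdot 1,- \frac{138}{176} + \frac{94}{-39} \right)} - 240978\right) = \left(98338 + 425958\right) \left(85 - 240978\right) = 524296 \left(-240893\right) = -126299236328$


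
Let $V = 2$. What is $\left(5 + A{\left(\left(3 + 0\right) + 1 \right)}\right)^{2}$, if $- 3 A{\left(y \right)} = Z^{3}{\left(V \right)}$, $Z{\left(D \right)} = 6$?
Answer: $4489$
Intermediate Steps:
$A{\left(y \right)} = -72$ ($A{\left(y \right)} = - \frac{6^{3}}{3} = \left(- \frac{1}{3}\right) 216 = -72$)
$\left(5 + A{\left(\left(3 + 0\right) + 1 \right)}\right)^{2} = \left(5 - 72\right)^{2} = \left(-67\right)^{2} = 4489$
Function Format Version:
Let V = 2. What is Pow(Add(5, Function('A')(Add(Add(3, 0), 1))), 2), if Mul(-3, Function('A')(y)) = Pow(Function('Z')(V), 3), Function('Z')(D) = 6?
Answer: 4489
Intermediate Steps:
Function('A')(y) = -72 (Function('A')(y) = Mul(Rational(-1, 3), Pow(6, 3)) = Mul(Rational(-1, 3), 216) = -72)
Pow(Add(5, Function('A')(Add(Add(3, 0), 1))), 2) = Pow(Add(5, -72), 2) = Pow(-67, 2) = 4489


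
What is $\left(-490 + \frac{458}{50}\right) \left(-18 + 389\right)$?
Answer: $- \frac{4459791}{25} \approx -1.7839 \cdot 10^{5}$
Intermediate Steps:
$\left(-490 + \frac{458}{50}\right) \left(-18 + 389\right) = \left(-490 + 458 \cdot \frac{1}{50}\right) 371 = \left(-490 + \frac{229}{25}\right) 371 = \left(- \frac{12021}{25}\right) 371 = - \frac{4459791}{25}$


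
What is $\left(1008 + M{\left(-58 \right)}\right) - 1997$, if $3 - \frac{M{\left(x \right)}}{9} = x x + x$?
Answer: $-30716$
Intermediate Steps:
$M{\left(x \right)} = 27 - 9 x - 9 x^{2}$ ($M{\left(x \right)} = 27 - 9 \left(x x + x\right) = 27 - 9 \left(x^{2} + x\right) = 27 - 9 \left(x + x^{2}\right) = 27 - \left(9 x + 9 x^{2}\right) = 27 - 9 x - 9 x^{2}$)
$\left(1008 + M{\left(-58 \right)}\right) - 1997 = \left(1008 - \left(-549 + 30276\right)\right) - 1997 = \left(1008 + \left(27 + 522 - 30276\right)\right) - 1997 = \left(1008 - 29727\right) - 1997 = -28719 - 1997 = -30716$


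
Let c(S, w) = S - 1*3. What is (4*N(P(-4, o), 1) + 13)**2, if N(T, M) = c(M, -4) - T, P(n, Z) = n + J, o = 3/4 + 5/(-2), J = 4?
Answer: 25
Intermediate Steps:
o = -7/4 (o = 3*(1/4) + 5*(-1/2) = 3/4 - 5/2 = -7/4 ≈ -1.7500)
c(S, w) = -3 + S (c(S, w) = S - 3 = -3 + S)
P(n, Z) = 4 + n (P(n, Z) = n + 4 = 4 + n)
N(T, M) = -3 + M - T (N(T, M) = (-3 + M) - T = -3 + M - T)
(4*N(P(-4, o), 1) + 13)**2 = (4*(-3 + 1 - (4 - 4)) + 13)**2 = (4*(-3 + 1 - 1*0) + 13)**2 = (4*(-3 + 1 + 0) + 13)**2 = (4*(-2) + 13)**2 = (-8 + 13)**2 = 5**2 = 25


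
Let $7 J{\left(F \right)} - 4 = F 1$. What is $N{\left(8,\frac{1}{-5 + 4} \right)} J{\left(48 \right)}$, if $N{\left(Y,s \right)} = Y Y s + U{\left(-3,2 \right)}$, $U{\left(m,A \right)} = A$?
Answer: $- \frac{3224}{7} \approx -460.57$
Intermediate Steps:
$J{\left(F \right)} = \frac{4}{7} + \frac{F}{7}$ ($J{\left(F \right)} = \frac{4}{7} + \frac{F 1}{7} = \frac{4}{7} + \frac{F}{7}$)
$N{\left(Y,s \right)} = 2 + s Y^{2}$ ($N{\left(Y,s \right)} = Y Y s + 2 = Y^{2} s + 2 = s Y^{2} + 2 = 2 + s Y^{2}$)
$N{\left(8,\frac{1}{-5 + 4} \right)} J{\left(48 \right)} = \left(2 + \frac{8^{2}}{-5 + 4}\right) \left(\frac{4}{7} + \frac{1}{7} \cdot 48\right) = \left(2 + \frac{1}{-1} \cdot 64\right) \left(\frac{4}{7} + \frac{48}{7}\right) = \left(2 - 64\right) \frac{52}{7} = \left(-62\right) \frac{52}{7} = - \frac{3224}{7}$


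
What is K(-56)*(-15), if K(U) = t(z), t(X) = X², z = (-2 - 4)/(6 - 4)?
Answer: -135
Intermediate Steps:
z = -3 (z = -6/2 = -6*½ = -3)
K(U) = 9 (K(U) = (-3)² = 9)
K(-56)*(-15) = 9*(-15) = -135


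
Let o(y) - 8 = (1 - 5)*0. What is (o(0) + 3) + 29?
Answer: 40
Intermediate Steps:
o(y) = 8 (o(y) = 8 + (1 - 5)*0 = 8 - 4*0 = 8 + 0 = 8)
(o(0) + 3) + 29 = (8 + 3) + 29 = 11 + 29 = 40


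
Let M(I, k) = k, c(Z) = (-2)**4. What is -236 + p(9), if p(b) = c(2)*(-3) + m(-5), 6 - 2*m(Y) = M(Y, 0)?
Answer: -281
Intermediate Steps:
c(Z) = 16
m(Y) = 3 (m(Y) = 3 - 1/2*0 = 3 + 0 = 3)
p(b) = -45 (p(b) = 16*(-3) + 3 = -48 + 3 = -45)
-236 + p(9) = -236 - 45 = -281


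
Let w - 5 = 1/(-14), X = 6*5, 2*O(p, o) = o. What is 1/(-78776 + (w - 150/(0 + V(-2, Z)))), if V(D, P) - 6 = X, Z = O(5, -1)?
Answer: -21/1654280 ≈ -1.2694e-5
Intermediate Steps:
O(p, o) = o/2
Z = -1/2 (Z = (1/2)*(-1) = -1/2 ≈ -0.50000)
X = 30
V(D, P) = 36 (V(D, P) = 6 + 30 = 36)
w = 69/14 (w = 5 + 1/(-14) = 5 - 1/14 = 69/14 ≈ 4.9286)
1/(-78776 + (w - 150/(0 + V(-2, Z)))) = 1/(-78776 + (69/14 - 150/(0 + 36))) = 1/(-78776 + (69/14 - 150/36)) = 1/(-78776 + (69/14 + (1/36)*(-150))) = 1/(-78776 + (69/14 - 25/6)) = 1/(-78776 + 16/21) = 1/(-1654280/21) = -21/1654280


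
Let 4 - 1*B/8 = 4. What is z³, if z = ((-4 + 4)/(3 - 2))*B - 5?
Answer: -125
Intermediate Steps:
B = 0 (B = 32 - 8*4 = 32 - 32 = 0)
z = -5 (z = ((-4 + 4)/(3 - 2))*0 - 5 = (0/1)*0 - 5 = (0*1)*0 - 5 = 0*0 - 5 = 0 - 5 = -5)
z³ = (-5)³ = -125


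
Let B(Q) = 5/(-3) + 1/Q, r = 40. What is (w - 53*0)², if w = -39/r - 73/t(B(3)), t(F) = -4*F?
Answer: 1375929/6400 ≈ 214.99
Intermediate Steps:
B(Q) = -5/3 + 1/Q (B(Q) = 5*(-⅓) + 1/Q = -5/3 + 1/Q)
w = -1173/80 (w = -39/40 - 73*(-1/(4*(-5/3 + 1/3))) = -39*1/40 - 73*(-1/(4*(-5/3 + ⅓))) = -39/40 - 73/((-4*(-4/3))) = -39/40 - 73/16/3 = -39/40 - 73*3/16 = -39/40 - 219/16 = -1173/80 ≈ -14.663)
(w - 53*0)² = (-1173/80 - 53*0)² = (-1173/80 + 0)² = (-1173/80)² = 1375929/6400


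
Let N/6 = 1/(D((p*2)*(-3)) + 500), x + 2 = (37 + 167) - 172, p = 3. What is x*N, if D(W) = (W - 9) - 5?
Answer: 5/13 ≈ 0.38462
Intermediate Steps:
x = 30 (x = -2 + ((37 + 167) - 172) = -2 + (204 - 172) = -2 + 32 = 30)
D(W) = -14 + W (D(W) = (-9 + W) - 5 = -14 + W)
N = 1/78 (N = 6/((-14 + (3*2)*(-3)) + 500) = 6/((-14 + 6*(-3)) + 500) = 6/((-14 - 18) + 500) = 6/(-32 + 500) = 6/468 = 6*(1/468) = 1/78 ≈ 0.012821)
x*N = 30*(1/78) = 5/13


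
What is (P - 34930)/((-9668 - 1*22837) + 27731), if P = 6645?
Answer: 28285/4774 ≈ 5.9248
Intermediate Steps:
(P - 34930)/((-9668 - 1*22837) + 27731) = (6645 - 34930)/((-9668 - 1*22837) + 27731) = -28285/((-9668 - 22837) + 27731) = -28285/(-32505 + 27731) = -28285/(-4774) = -28285*(-1/4774) = 28285/4774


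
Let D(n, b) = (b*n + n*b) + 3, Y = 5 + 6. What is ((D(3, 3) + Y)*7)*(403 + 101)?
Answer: 112896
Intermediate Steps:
Y = 11
D(n, b) = 3 + 2*b*n (D(n, b) = (b*n + b*n) + 3 = 2*b*n + 3 = 3 + 2*b*n)
((D(3, 3) + Y)*7)*(403 + 101) = (((3 + 2*3*3) + 11)*7)*(403 + 101) = (((3 + 18) + 11)*7)*504 = ((21 + 11)*7)*504 = (32*7)*504 = 224*504 = 112896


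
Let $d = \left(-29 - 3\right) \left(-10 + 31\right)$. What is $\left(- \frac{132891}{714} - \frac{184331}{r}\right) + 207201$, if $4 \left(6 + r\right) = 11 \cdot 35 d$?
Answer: $\frac{796773349976}{3848817} \approx 2.0702 \cdot 10^{5}$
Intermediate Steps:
$d = -672$ ($d = \left(-32\right) 21 = -672$)
$r = -64686$ ($r = -6 + \frac{11 \cdot 35 \left(-672\right)}{4} = -6 + \frac{385 \left(-672\right)}{4} = -6 + \frac{1}{4} \left(-258720\right) = -6 - 64680 = -64686$)
$\left(- \frac{132891}{714} - \frac{184331}{r}\right) + 207201 = \left(- \frac{132891}{714} - \frac{184331}{-64686}\right) + 207201 = \left(\left(-132891\right) \frac{1}{714} - - \frac{184331}{64686}\right) + 207201 = \left(- \frac{44297}{238} + \frac{184331}{64686}\right) + 207201 = - \frac{705381241}{3848817} + 207201 = \frac{796773349976}{3848817}$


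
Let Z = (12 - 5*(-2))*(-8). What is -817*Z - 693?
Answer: 143099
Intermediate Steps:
Z = -176 (Z = (12 + 10)*(-8) = 22*(-8) = -176)
-817*Z - 693 = -817*(-176) - 693 = 143792 - 693 = 143099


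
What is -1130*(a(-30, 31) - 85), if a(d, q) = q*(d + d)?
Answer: 2197850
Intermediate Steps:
a(d, q) = 2*d*q (a(d, q) = q*(2*d) = 2*d*q)
-1130*(a(-30, 31) - 85) = -1130*(2*(-30)*31 - 85) = -1130*(-1860 - 85) = -1130*(-1945) = 2197850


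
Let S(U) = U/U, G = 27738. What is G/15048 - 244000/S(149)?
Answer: -203982459/836 ≈ -2.4400e+5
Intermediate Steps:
S(U) = 1
G/15048 - 244000/S(149) = 27738/15048 - 244000/1 = 27738*(1/15048) - 244000*1 = 1541/836 - 244000 = -203982459/836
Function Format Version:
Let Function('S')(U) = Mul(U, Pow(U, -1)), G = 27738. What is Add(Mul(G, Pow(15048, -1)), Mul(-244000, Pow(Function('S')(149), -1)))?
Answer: Rational(-203982459, 836) ≈ -2.4400e+5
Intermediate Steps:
Function('S')(U) = 1
Add(Mul(G, Pow(15048, -1)), Mul(-244000, Pow(Function('S')(149), -1))) = Add(Mul(27738, Pow(15048, -1)), Mul(-244000, Pow(1, -1))) = Add(Mul(27738, Rational(1, 15048)), Mul(-244000, 1)) = Add(Rational(1541, 836), -244000) = Rational(-203982459, 836)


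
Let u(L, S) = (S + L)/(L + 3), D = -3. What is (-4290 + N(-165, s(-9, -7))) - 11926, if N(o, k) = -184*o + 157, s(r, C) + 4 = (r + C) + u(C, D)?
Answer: 14301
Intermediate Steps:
u(L, S) = (L + S)/(3 + L)
s(r, C) = -4 + C + r + (-3 + C)/(3 + C) (s(r, C) = -4 + ((r + C) + (C - 3)/(3 + C)) = -4 + ((C + r) + (-3 + C)/(3 + C)) = -4 + (C + r + (-3 + C)/(3 + C)) = -4 + C + r + (-3 + C)/(3 + C))
N(o, k) = 157 - 184*o
(-4290 + N(-165, s(-9, -7))) - 11926 = (-4290 + (157 - 184*(-165))) - 11926 = (-4290 + (157 + 30360)) - 11926 = (-4290 + 30517) - 11926 = 26227 - 11926 = 14301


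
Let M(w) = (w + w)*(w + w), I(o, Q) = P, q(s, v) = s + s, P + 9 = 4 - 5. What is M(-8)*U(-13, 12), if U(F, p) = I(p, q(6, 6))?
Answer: -2560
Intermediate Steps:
P = -10 (P = -9 + (4 - 5) = -9 - 1 = -10)
q(s, v) = 2*s
I(o, Q) = -10
U(F, p) = -10
M(w) = 4*w² (M(w) = (2*w)*(2*w) = 4*w²)
M(-8)*U(-13, 12) = (4*(-8)²)*(-10) = (4*64)*(-10) = 256*(-10) = -2560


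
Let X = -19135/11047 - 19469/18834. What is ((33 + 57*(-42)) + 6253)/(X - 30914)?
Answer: -809766398616/6432517509605 ≈ -0.12589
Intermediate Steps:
X = -575462633/208059198 (X = -19135*1/11047 - 19469*1/18834 = -19135/11047 - 19469/18834 = -575462633/208059198 ≈ -2.7659)
((33 + 57*(-42)) + 6253)/(X - 30914) = ((33 + 57*(-42)) + 6253)/(-575462633/208059198 - 30914) = ((33 - 2394) + 6253)/(-6432517509605/208059198) = (-2361 + 6253)*(-208059198/6432517509605) = 3892*(-208059198/6432517509605) = -809766398616/6432517509605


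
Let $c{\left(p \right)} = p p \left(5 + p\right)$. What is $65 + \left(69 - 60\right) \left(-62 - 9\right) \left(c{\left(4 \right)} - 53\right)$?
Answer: $-58084$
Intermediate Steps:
$c{\left(p \right)} = p^{2} \left(5 + p\right)$
$65 + \left(69 - 60\right) \left(-62 - 9\right) \left(c{\left(4 \right)} - 53\right) = 65 + \left(69 - 60\right) \left(-62 - 9\right) \left(4^{2} \left(5 + 4\right) - 53\right) = 65 + 9 \left(-71\right) \left(16 \cdot 9 - 53\right) = 65 - 639 \left(144 - 53\right) = 65 - 58149 = -58084$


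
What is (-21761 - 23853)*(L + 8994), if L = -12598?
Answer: 164392856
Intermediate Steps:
(-21761 - 23853)*(L + 8994) = (-21761 - 23853)*(-12598 + 8994) = -45614*(-3604) = 164392856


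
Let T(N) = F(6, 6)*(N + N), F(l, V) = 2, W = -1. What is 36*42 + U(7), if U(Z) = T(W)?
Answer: 1508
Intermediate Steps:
T(N) = 4*N (T(N) = 2*(N + N) = 2*(2*N) = 4*N)
U(Z) = -4 (U(Z) = 4*(-1) = -4)
36*42 + U(7) = 36*42 - 4 = 1512 - 4 = 1508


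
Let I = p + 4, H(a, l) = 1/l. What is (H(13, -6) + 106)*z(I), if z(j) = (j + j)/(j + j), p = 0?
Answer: 635/6 ≈ 105.83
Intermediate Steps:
I = 4 (I = 0 + 4 = 4)
z(j) = 1 (z(j) = (2*j)/((2*j)) = (2*j)*(1/(2*j)) = 1)
(H(13, -6) + 106)*z(I) = (1/(-6) + 106)*1 = (-⅙ + 106)*1 = (635/6)*1 = 635/6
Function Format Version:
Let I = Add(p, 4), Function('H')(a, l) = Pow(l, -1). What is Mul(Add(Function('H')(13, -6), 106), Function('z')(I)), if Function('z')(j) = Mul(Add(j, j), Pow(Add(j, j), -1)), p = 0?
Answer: Rational(635, 6) ≈ 105.83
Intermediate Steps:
I = 4 (I = Add(0, 4) = 4)
Function('z')(j) = 1 (Function('z')(j) = Mul(Mul(2, j), Pow(Mul(2, j), -1)) = Mul(Mul(2, j), Mul(Rational(1, 2), Pow(j, -1))) = 1)
Mul(Add(Function('H')(13, -6), 106), Function('z')(I)) = Mul(Add(Pow(-6, -1), 106), 1) = Mul(Add(Rational(-1, 6), 106), 1) = Mul(Rational(635, 6), 1) = Rational(635, 6)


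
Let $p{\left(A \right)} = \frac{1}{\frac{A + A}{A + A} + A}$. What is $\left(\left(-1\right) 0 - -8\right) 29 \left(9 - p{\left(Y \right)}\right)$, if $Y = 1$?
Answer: $1972$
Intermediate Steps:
$p{\left(A \right)} = \frac{1}{1 + A}$ ($p{\left(A \right)} = \frac{1}{\frac{2 A}{2 A} + A} = \frac{1}{2 A \frac{1}{2 A} + A} = \frac{1}{1 + A}$)
$\left(\left(-1\right) 0 - -8\right) 29 \left(9 - p{\left(Y \right)}\right) = \left(\left(-1\right) 0 - -8\right) 29 \left(9 - \frac{1}{1 + 1}\right) = \left(0 + 8\right) 29 \left(9 - \frac{1}{2}\right) = 8 \cdot 29 \left(9 - \frac{1}{2}\right) = 232 \left(9 - \frac{1}{2}\right) = 232 \cdot \frac{17}{2} = 1972$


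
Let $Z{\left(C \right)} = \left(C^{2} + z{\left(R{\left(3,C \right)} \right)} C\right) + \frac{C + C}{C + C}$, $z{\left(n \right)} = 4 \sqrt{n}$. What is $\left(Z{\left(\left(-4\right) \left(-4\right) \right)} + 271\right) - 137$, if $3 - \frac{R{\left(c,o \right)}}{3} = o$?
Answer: $391 + 64 i \sqrt{39} \approx 391.0 + 399.68 i$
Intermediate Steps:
$R{\left(c,o \right)} = 9 - 3 o$
$Z{\left(C \right)} = 1 + C^{2} + 4 C \sqrt{9 - 3 C}$ ($Z{\left(C \right)} = \left(C^{2} + 4 \sqrt{9 - 3 C} C\right) + \frac{C + C}{C + C} = \left(C^{2} + 4 C \sqrt{9 - 3 C}\right) + \frac{2 C}{2 C} = \left(C^{2} + 4 C \sqrt{9 - 3 C}\right) + 2 C \frac{1}{2 C} = \left(C^{2} + 4 C \sqrt{9 - 3 C}\right) + 1 = 1 + C^{2} + 4 C \sqrt{9 - 3 C}$)
$\left(Z{\left(\left(-4\right) \left(-4\right) \right)} + 271\right) - 137 = \left(\left(1 + \left(\left(-4\right) \left(-4\right)\right)^{2} + 4 \left(\left(-4\right) \left(-4\right)\right) \sqrt{9 - 3 \left(\left(-4\right) \left(-4\right)\right)}\right) + 271\right) - 137 = \left(\left(1 + 16^{2} + 4 \cdot 16 \sqrt{9 - 48}\right) + 271\right) - 137 = \left(\left(1 + 256 + 4 \cdot 16 \sqrt{9 - 48}\right) + 271\right) - 137 = \left(\left(1 + 256 + 4 \cdot 16 \sqrt{-39}\right) + 271\right) - 137 = \left(\left(1 + 256 + 4 \cdot 16 i \sqrt{39}\right) + 271\right) - 137 = \left(\left(1 + 256 + 64 i \sqrt{39}\right) + 271\right) - 137 = \left(\left(257 + 64 i \sqrt{39}\right) + 271\right) - 137 = \left(528 + 64 i \sqrt{39}\right) - 137 = 391 + 64 i \sqrt{39}$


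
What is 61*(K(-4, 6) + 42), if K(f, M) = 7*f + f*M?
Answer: -610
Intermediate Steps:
K(f, M) = 7*f + M*f
61*(K(-4, 6) + 42) = 61*(-4*(7 + 6) + 42) = 61*(-4*13 + 42) = 61*(-52 + 42) = 61*(-10) = -610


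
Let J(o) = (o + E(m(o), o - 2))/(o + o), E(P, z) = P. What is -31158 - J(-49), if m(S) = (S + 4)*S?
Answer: -31136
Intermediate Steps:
m(S) = S*(4 + S) (m(S) = (4 + S)*S = S*(4 + S))
J(o) = (o + o*(4 + o))/(2*o) (J(o) = (o + o*(4 + o))/(o + o) = (o + o*(4 + o))/((2*o)) = (o + o*(4 + o))*(1/(2*o)) = (o + o*(4 + o))/(2*o))
-31158 - J(-49) = -31158 - (5/2 + (1/2)*(-49)) = -31158 - (5/2 - 49/2) = -31158 - 1*(-22) = -31158 + 22 = -31136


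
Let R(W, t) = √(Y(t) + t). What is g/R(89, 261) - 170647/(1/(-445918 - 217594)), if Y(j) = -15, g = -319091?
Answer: 113226332264 - 319091*√246/246 ≈ 1.1323e+11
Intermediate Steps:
R(W, t) = √(-15 + t)
g/R(89, 261) - 170647/(1/(-445918 - 217594)) = -319091/√(-15 + 261) - 170647/(1/(-445918 - 217594)) = -319091*√246/246 - 170647/(1/(-663512)) = -319091*√246/246 - 170647/(-1/663512) = -319091*√246/246 - 170647*(-663512) = -319091*√246/246 + 113226332264 = 113226332264 - 319091*√246/246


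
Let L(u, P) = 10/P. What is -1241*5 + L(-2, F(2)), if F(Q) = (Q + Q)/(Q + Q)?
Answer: -6195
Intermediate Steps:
F(Q) = 1 (F(Q) = (2*Q)/((2*Q)) = (2*Q)*(1/(2*Q)) = 1)
-1241*5 + L(-2, F(2)) = -1241*5 + 10/1 = -73*85 + 10*1 = -6205 + 10 = -6195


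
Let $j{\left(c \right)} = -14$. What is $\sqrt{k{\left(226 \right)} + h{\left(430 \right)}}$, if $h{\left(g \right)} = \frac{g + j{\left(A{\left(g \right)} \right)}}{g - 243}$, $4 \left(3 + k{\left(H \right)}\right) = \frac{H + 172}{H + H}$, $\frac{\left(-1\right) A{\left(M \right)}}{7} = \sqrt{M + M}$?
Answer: $\frac{i \sqrt{3967007154}}{84524} \approx 0.74516 i$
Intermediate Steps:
$A{\left(M \right)} = - 7 \sqrt{2} \sqrt{M}$ ($A{\left(M \right)} = - 7 \sqrt{M + M} = - 7 \sqrt{2 M} = - 7 \sqrt{2} \sqrt{M}$)
$k{\left(H \right)} = -3 + \frac{172 + H}{8 H}$ ($k{\left(H \right)} = -3 + \frac{\left(H + 172\right) \frac{1}{H + H}}{4} = -3 + \frac{\left(172 + H\right) \frac{1}{2 H}}{4} = -3 + \frac{\frac{1}{2} \frac{1}{H} \left(172 + H\right)}{4} = -3 + \frac{172 + H}{8 H}$)
$h{\left(g \right)} = \frac{-14 + g}{-243 + g}$ ($h{\left(g \right)} = \frac{g - 14}{g - 243} = \frac{-14 + g}{-243 + g}$)
$\sqrt{k{\left(226 \right)} + h{\left(430 \right)}} = \sqrt{\frac{172 - 5198}{8 \cdot 226} + \frac{-14 + 430}{-243 + 430}} = \sqrt{\frac{1}{8} \cdot \frac{1}{226} \left(172 - 5198\right) + \frac{1}{187} \cdot 416} = \sqrt{\frac{1}{8} \cdot \frac{1}{226} \left(-5026\right) + \frac{1}{187} \cdot 416} = \sqrt{- \frac{2513}{904} + \frac{416}{187}} = \sqrt{- \frac{93867}{169048}} = \frac{i \sqrt{3967007154}}{84524}$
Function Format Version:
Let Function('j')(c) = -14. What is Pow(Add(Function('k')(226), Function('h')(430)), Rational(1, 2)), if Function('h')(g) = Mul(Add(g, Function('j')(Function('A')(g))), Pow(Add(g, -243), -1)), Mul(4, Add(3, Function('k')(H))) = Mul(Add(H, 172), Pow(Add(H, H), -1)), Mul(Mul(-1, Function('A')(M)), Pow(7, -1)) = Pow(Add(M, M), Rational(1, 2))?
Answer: Mul(Rational(1, 84524), I, Pow(3967007154, Rational(1, 2))) ≈ Mul(0.74516, I)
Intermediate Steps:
Function('A')(M) = Mul(-7, Pow(2, Rational(1, 2)), Pow(M, Rational(1, 2))) (Function('A')(M) = Mul(-7, Pow(Add(M, M), Rational(1, 2))) = Mul(-7, Pow(Mul(2, M), Rational(1, 2))) = Mul(-7, Mul(Pow(2, Rational(1, 2)), Pow(M, Rational(1, 2)))) = Mul(-7, Pow(2, Rational(1, 2)), Pow(M, Rational(1, 2))))
Function('k')(H) = Add(-3, Mul(Rational(1, 8), Pow(H, -1), Add(172, H))) (Function('k')(H) = Add(-3, Mul(Rational(1, 4), Mul(Add(H, 172), Pow(Add(H, H), -1)))) = Add(-3, Mul(Rational(1, 4), Mul(Add(172, H), Pow(Mul(2, H), -1)))) = Add(-3, Mul(Rational(1, 4), Mul(Add(172, H), Mul(Rational(1, 2), Pow(H, -1))))) = Add(-3, Mul(Rational(1, 4), Mul(Rational(1, 2), Pow(H, -1), Add(172, H)))) = Add(-3, Mul(Rational(1, 8), Pow(H, -1), Add(172, H))))
Function('h')(g) = Mul(Pow(Add(-243, g), -1), Add(-14, g)) (Function('h')(g) = Mul(Add(g, -14), Pow(Add(g, -243), -1)) = Mul(Add(-14, g), Pow(Add(-243, g), -1)) = Mul(Pow(Add(-243, g), -1), Add(-14, g)))
Pow(Add(Function('k')(226), Function('h')(430)), Rational(1, 2)) = Pow(Add(Mul(Rational(1, 8), Pow(226, -1), Add(172, Mul(-23, 226))), Mul(Pow(Add(-243, 430), -1), Add(-14, 430))), Rational(1, 2)) = Pow(Add(Mul(Rational(1, 8), Rational(1, 226), Add(172, -5198)), Mul(Pow(187, -1), 416)), Rational(1, 2)) = Pow(Add(Mul(Rational(1, 8), Rational(1, 226), -5026), Mul(Rational(1, 187), 416)), Rational(1, 2)) = Pow(Add(Rational(-2513, 904), Rational(416, 187)), Rational(1, 2)) = Pow(Rational(-93867, 169048), Rational(1, 2)) = Mul(Rational(1, 84524), I, Pow(3967007154, Rational(1, 2)))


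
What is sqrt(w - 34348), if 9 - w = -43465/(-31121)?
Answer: 6*I*sqrt(923867933599)/31121 ≈ 185.31*I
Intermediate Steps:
w = 236624/31121 (w = 9 - (-43465)/(-31121) = 9 - (-43465)*(-1)/31121 = 9 - 1*43465/31121 = 9 - 43465/31121 = 236624/31121 ≈ 7.6034)
sqrt(w - 34348) = sqrt(236624/31121 - 34348) = sqrt(-1068707484/31121) = 6*I*sqrt(923867933599)/31121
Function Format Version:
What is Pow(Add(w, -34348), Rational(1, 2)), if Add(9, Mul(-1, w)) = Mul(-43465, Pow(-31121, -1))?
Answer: Mul(Rational(6, 31121), I, Pow(923867933599, Rational(1, 2))) ≈ Mul(185.31, I)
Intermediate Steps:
w = Rational(236624, 31121) (w = Add(9, Mul(-1, Mul(-43465, Pow(-31121, -1)))) = Add(9, Mul(-1, Mul(-43465, Rational(-1, 31121)))) = Add(9, Mul(-1, Rational(43465, 31121))) = Add(9, Rational(-43465, 31121)) = Rational(236624, 31121) ≈ 7.6034)
Pow(Add(w, -34348), Rational(1, 2)) = Pow(Add(Rational(236624, 31121), -34348), Rational(1, 2)) = Pow(Rational(-1068707484, 31121), Rational(1, 2)) = Mul(Rational(6, 31121), I, Pow(923867933599, Rational(1, 2)))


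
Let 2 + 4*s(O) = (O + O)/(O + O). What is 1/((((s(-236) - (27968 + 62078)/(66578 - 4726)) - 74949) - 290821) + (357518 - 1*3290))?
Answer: -61852/714001293 ≈ -8.6627e-5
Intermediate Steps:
s(O) = -1/4 (s(O) = -1/2 + ((O + O)/(O + O))/4 = -1/2 + ((2*O)/((2*O)))/4 = -1/2 + ((2*O)*(1/(2*O)))/4 = -1/2 + (1/4)*1 = -1/2 + 1/4 = -1/4)
1/((((s(-236) - (27968 + 62078)/(66578 - 4726)) - 74949) - 290821) + (357518 - 1*3290)) = 1/((((-1/4 - (27968 + 62078)/(66578 - 4726)) - 74949) - 290821) + (357518 - 1*3290)) = 1/((((-1/4 - 90046/61852) - 74949) - 290821) + (357518 - 3290)) = 1/((((-1/4 - 90046/61852) - 74949) - 290821) + 354228) = 1/((((-1/4 - 1*45023/30926) - 74949) - 290821) + 354228) = 1/((((-1/4 - 45023/30926) - 74949) - 290821) + 354228) = 1/(((-105509/61852 - 74949) - 290821) + 354228) = 1/((-4635851057/61852 - 290821) + 354228) = 1/(-22623711549/61852 + 354228) = 1/(-714001293/61852) = -61852/714001293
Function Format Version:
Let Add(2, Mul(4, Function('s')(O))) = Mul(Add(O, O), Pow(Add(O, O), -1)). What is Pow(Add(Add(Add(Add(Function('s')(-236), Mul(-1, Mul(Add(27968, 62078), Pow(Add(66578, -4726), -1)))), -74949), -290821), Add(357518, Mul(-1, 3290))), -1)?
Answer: Rational(-61852, 714001293) ≈ -8.6627e-5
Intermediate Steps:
Function('s')(O) = Rational(-1, 4) (Function('s')(O) = Add(Rational(-1, 2), Mul(Rational(1, 4), Mul(Add(O, O), Pow(Add(O, O), -1)))) = Add(Rational(-1, 2), Mul(Rational(1, 4), Mul(Mul(2, O), Pow(Mul(2, O), -1)))) = Add(Rational(-1, 2), Mul(Rational(1, 4), Mul(Mul(2, O), Mul(Rational(1, 2), Pow(O, -1))))) = Add(Rational(-1, 2), Mul(Rational(1, 4), 1)) = Add(Rational(-1, 2), Rational(1, 4)) = Rational(-1, 4))
Pow(Add(Add(Add(Add(Function('s')(-236), Mul(-1, Mul(Add(27968, 62078), Pow(Add(66578, -4726), -1)))), -74949), -290821), Add(357518, Mul(-1, 3290))), -1) = Pow(Add(Add(Add(Add(Rational(-1, 4), Mul(-1, Mul(Add(27968, 62078), Pow(Add(66578, -4726), -1)))), -74949), -290821), Add(357518, Mul(-1, 3290))), -1) = Pow(Add(Add(Add(Add(Rational(-1, 4), Mul(-1, Mul(90046, Pow(61852, -1)))), -74949), -290821), Add(357518, -3290)), -1) = Pow(Add(Add(Add(Add(Rational(-1, 4), Mul(-1, Mul(90046, Rational(1, 61852)))), -74949), -290821), 354228), -1) = Pow(Add(Add(Add(Add(Rational(-1, 4), Mul(-1, Rational(45023, 30926))), -74949), -290821), 354228), -1) = Pow(Add(Add(Add(Add(Rational(-1, 4), Rational(-45023, 30926)), -74949), -290821), 354228), -1) = Pow(Add(Add(Add(Rational(-105509, 61852), -74949), -290821), 354228), -1) = Pow(Add(Add(Rational(-4635851057, 61852), -290821), 354228), -1) = Pow(Add(Rational(-22623711549, 61852), 354228), -1) = Pow(Rational(-714001293, 61852), -1) = Rational(-61852, 714001293)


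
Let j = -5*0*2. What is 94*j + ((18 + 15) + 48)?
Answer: 81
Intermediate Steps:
j = 0 (j = 0*2 = 0)
94*j + ((18 + 15) + 48) = 94*0 + ((18 + 15) + 48) = 0 + (33 + 48) = 0 + 81 = 81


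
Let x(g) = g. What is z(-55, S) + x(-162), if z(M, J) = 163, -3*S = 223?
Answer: 1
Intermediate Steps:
S = -223/3 (S = -1/3*223 = -223/3 ≈ -74.333)
z(-55, S) + x(-162) = 163 - 162 = 1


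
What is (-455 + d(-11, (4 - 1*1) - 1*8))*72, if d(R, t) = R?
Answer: -33552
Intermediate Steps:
(-455 + d(-11, (4 - 1*1) - 1*8))*72 = (-455 - 11)*72 = -466*72 = -33552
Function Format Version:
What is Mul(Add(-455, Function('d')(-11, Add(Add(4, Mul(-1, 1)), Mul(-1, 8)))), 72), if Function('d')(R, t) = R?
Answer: -33552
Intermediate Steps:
Mul(Add(-455, Function('d')(-11, Add(Add(4, Mul(-1, 1)), Mul(-1, 8)))), 72) = Mul(Add(-455, -11), 72) = Mul(-466, 72) = -33552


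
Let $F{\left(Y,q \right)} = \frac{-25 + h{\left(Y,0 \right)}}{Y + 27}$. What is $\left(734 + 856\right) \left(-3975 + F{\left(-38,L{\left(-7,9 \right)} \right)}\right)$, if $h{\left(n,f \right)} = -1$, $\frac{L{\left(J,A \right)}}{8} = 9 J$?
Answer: $- \frac{69481410}{11} \approx -6.3165 \cdot 10^{6}$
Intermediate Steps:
$L{\left(J,A \right)} = 72 J$ ($L{\left(J,A \right)} = 8 \cdot 9 J = 72 J$)
$F{\left(Y,q \right)} = - \frac{26}{27 + Y}$ ($F{\left(Y,q \right)} = \frac{-25 - 1}{Y + 27} = - \frac{26}{27 + Y}$)
$\left(734 + 856\right) \left(-3975 + F{\left(-38,L{\left(-7,9 \right)} \right)}\right) = \left(734 + 856\right) \left(-3975 - \frac{26}{27 - 38}\right) = 1590 \left(-3975 - \frac{26}{-11}\right) = 1590 \left(-3975 - - \frac{26}{11}\right) = 1590 \left(-3975 + \frac{26}{11}\right) = 1590 \left(- \frac{43699}{11}\right) = - \frac{69481410}{11}$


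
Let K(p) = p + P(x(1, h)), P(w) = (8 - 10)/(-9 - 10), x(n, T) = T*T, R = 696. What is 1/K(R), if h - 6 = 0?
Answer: 19/13226 ≈ 0.0014366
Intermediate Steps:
h = 6 (h = 6 + 0 = 6)
x(n, T) = T²
P(w) = 2/19 (P(w) = -2/(-19) = -2*(-1/19) = 2/19)
K(p) = 2/19 + p (K(p) = p + 2/19 = 2/19 + p)
1/K(R) = 1/(2/19 + 696) = 1/(13226/19) = 19/13226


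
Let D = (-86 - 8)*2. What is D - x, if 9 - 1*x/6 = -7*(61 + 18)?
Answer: -3560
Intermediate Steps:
D = -188 (D = -94*2 = -188)
x = 3372 (x = 54 - (-42)*(61 + 18) = 54 - (-42)*79 = 54 - 6*(-553) = 54 + 3318 = 3372)
D - x = -188 - 1*3372 = -188 - 3372 = -3560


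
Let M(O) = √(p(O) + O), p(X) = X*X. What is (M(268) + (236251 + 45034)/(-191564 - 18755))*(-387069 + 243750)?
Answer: 40313484915/210319 - 286638*√18023 ≈ -3.8289e+7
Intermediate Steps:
p(X) = X²
M(O) = √(O + O²) (M(O) = √(O² + O) = √(O + O²))
(M(268) + (236251 + 45034)/(-191564 - 18755))*(-387069 + 243750) = (√(268*(1 + 268)) + (236251 + 45034)/(-191564 - 18755))*(-387069 + 243750) = (√(268*269) + 281285/(-210319))*(-143319) = (√72092 + 281285*(-1/210319))*(-143319) = (2*√18023 - 281285/210319)*(-143319) = (-281285/210319 + 2*√18023)*(-143319) = 40313484915/210319 - 286638*√18023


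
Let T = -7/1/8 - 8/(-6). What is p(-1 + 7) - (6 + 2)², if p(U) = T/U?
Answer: -9205/144 ≈ -63.924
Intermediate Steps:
T = 11/24 (T = -7*1*(⅛) - 8*(-⅙) = -7*⅛ + 4/3 = -7/8 + 4/3 = 11/24 ≈ 0.45833)
p(U) = 11/(24*U)
p(-1 + 7) - (6 + 2)² = 11/(24*(-1 + 7)) - (6 + 2)² = (11/24)/6 - 1*8² = (11/24)*(⅙) - 1*64 = 11/144 - 64 = -9205/144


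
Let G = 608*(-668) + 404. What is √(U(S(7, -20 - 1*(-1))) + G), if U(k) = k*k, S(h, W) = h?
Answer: I*√405691 ≈ 636.94*I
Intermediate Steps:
U(k) = k²
G = -405740 (G = -406144 + 404 = -405740)
√(U(S(7, -20 - 1*(-1))) + G) = √(7² - 405740) = √(49 - 405740) = √(-405691) = I*√405691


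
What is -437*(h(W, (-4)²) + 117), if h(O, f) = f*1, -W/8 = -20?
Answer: -58121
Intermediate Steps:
W = 160 (W = -8*(-20) = 160)
h(O, f) = f
-437*(h(W, (-4)²) + 117) = -437*((-4)² + 117) = -437*(16 + 117) = -437*133 = -58121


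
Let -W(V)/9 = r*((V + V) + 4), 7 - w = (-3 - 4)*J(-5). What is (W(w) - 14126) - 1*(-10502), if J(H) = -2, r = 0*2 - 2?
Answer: -3804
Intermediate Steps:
r = -2 (r = 0 - 2 = -2)
w = -7 (w = 7 - (-3 - 4)*(-2) = 7 - (-7)*(-2) = 7 - 1*14 = 7 - 14 = -7)
W(V) = 72 + 36*V (W(V) = -(-18)*((V + V) + 4) = -(-18)*(2*V + 4) = -(-18)*(4 + 2*V) = -9*(-8 - 4*V) = 72 + 36*V)
(W(w) - 14126) - 1*(-10502) = ((72 + 36*(-7)) - 14126) - 1*(-10502) = ((72 - 252) - 14126) + 10502 = (-180 - 14126) + 10502 = -14306 + 10502 = -3804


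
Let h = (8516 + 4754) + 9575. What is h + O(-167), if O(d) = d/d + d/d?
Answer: 22847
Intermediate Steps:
O(d) = 2 (O(d) = 1 + 1 = 2)
h = 22845 (h = 13270 + 9575 = 22845)
h + O(-167) = 22845 + 2 = 22847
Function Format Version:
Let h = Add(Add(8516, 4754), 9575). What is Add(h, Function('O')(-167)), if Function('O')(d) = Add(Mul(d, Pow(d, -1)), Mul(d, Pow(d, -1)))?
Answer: 22847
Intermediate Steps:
Function('O')(d) = 2 (Function('O')(d) = Add(1, 1) = 2)
h = 22845 (h = Add(13270, 9575) = 22845)
Add(h, Function('O')(-167)) = Add(22845, 2) = 22847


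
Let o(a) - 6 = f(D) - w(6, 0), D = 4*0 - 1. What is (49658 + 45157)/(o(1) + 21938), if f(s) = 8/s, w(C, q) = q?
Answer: 31605/7312 ≈ 4.3223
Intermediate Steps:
D = -1 (D = 0 - 1 = -1)
o(a) = -2 (o(a) = 6 + (8/(-1) - 1*0) = 6 + (8*(-1) + 0) = 6 + (-8 + 0) = 6 - 8 = -2)
(49658 + 45157)/(o(1) + 21938) = (49658 + 45157)/(-2 + 21938) = 94815/21936 = 94815*(1/21936) = 31605/7312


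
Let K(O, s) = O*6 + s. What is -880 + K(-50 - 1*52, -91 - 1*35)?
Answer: -1618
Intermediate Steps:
K(O, s) = s + 6*O (K(O, s) = 6*O + s = s + 6*O)
-880 + K(-50 - 1*52, -91 - 1*35) = -880 + ((-91 - 1*35) + 6*(-50 - 1*52)) = -880 + ((-91 - 35) + 6*(-50 - 52)) = -880 + (-126 + 6*(-102)) = -880 + (-126 - 612) = -880 - 738 = -1618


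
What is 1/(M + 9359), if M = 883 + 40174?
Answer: 1/50416 ≈ 1.9835e-5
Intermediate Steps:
M = 41057
1/(M + 9359) = 1/(41057 + 9359) = 1/50416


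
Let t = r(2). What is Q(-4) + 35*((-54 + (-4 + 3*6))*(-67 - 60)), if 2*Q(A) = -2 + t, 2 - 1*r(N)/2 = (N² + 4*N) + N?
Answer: 177787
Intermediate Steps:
r(N) = 4 - 10*N - 2*N² (r(N) = 4 - 2*((N² + 4*N) + N) = 4 - 2*(N² + 5*N) = 4 + (-10*N - 2*N²) = 4 - 10*N - 2*N²)
t = -24 (t = 4 - 10*2 - 2*2² = 4 - 20 - 2*4 = 4 - 20 - 8 = -24)
Q(A) = -13 (Q(A) = (-2 - 24)/2 = (½)*(-26) = -13)
Q(-4) + 35*((-54 + (-4 + 3*6))*(-67 - 60)) = -13 + 35*((-54 + (-4 + 3*6))*(-67 - 60)) = -13 + 35*((-54 + (-4 + 18))*(-127)) = -13 + 35*((-54 + 14)*(-127)) = -13 + 35*(-40*(-127)) = -13 + 35*5080 = -13 + 177800 = 177787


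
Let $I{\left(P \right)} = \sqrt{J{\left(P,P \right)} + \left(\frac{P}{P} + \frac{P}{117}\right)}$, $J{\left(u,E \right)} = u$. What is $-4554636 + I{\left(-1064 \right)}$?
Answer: $-4554636 + \frac{i \sqrt{1630655}}{39} \approx -4.5546 \cdot 10^{6} + 32.743 i$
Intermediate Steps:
$I{\left(P \right)} = \sqrt{1 + \frac{118 P}{117}}$ ($I{\left(P \right)} = \sqrt{P + \left(\frac{P}{P} + \frac{P}{117}\right)} = \sqrt{P + \left(1 + P \frac{1}{117}\right)} = \sqrt{P + \left(1 + \frac{P}{117}\right)} = \sqrt{1 + \frac{118 P}{117}}$)
$-4554636 + I{\left(-1064 \right)} = -4554636 + \frac{\sqrt{1521 + 1534 \left(-1064\right)}}{39} = -4554636 + \frac{\sqrt{1521 - 1632176}}{39} = -4554636 + \frac{\sqrt{-1630655}}{39} = -4554636 + \frac{i \sqrt{1630655}}{39}$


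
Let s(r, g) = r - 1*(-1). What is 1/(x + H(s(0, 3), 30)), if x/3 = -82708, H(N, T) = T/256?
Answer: -128/31759857 ≈ -4.0302e-6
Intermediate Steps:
s(r, g) = 1 + r (s(r, g) = r + 1 = 1 + r)
H(N, T) = T/256 (H(N, T) = T*(1/256) = T/256)
x = -248124 (x = 3*(-82708) = -248124)
1/(x + H(s(0, 3), 30)) = 1/(-248124 + (1/256)*30) = 1/(-248124 + 15/128) = 1/(-31759857/128) = -128/31759857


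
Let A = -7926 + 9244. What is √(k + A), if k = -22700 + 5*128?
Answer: I*√20742 ≈ 144.02*I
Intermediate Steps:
k = -22060 (k = -22700 + 640 = -22060)
A = 1318
√(k + A) = √(-22060 + 1318) = √(-20742) = I*√20742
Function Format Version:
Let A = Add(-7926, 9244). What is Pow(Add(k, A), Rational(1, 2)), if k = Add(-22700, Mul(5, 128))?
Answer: Mul(I, Pow(20742, Rational(1, 2))) ≈ Mul(144.02, I)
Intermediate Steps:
k = -22060 (k = Add(-22700, 640) = -22060)
A = 1318
Pow(Add(k, A), Rational(1, 2)) = Pow(Add(-22060, 1318), Rational(1, 2)) = Pow(-20742, Rational(1, 2)) = Mul(I, Pow(20742, Rational(1, 2)))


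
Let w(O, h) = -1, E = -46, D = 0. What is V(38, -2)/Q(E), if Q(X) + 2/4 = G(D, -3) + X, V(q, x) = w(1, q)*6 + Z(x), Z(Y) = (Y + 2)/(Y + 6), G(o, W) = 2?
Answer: 12/89 ≈ 0.13483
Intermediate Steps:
Z(Y) = (2 + Y)/(6 + Y)
V(q, x) = -6 + (2 + x)/(6 + x) (V(q, x) = -1*6 + (2 + x)/(6 + x) = -6 + (2 + x)/(6 + x))
Q(X) = 3/2 + X (Q(X) = -½ + (2 + X) = 3/2 + X)
V(38, -2)/Q(E) = ((-34 - 5*(-2))/(6 - 2))/(3/2 - 46) = ((-34 + 10)/4)/(-89/2) = ((¼)*(-24))*(-2/89) = -6*(-2/89) = 12/89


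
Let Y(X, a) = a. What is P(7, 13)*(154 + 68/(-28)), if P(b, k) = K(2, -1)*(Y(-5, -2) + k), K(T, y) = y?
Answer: -11671/7 ≈ -1667.3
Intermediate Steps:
P(b, k) = 2 - k (P(b, k) = -(-2 + k) = 2 - k)
P(7, 13)*(154 + 68/(-28)) = (2 - 1*13)*(154 + 68/(-28)) = (2 - 13)*(154 + 68*(-1/28)) = -11*(154 - 17/7) = -11*1061/7 = -11671/7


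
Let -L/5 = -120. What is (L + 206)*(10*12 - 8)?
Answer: 90272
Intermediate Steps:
L = 600 (L = -5*(-120) = 600)
(L + 206)*(10*12 - 8) = (600 + 206)*(10*12 - 8) = 806*(120 - 8) = 806*112 = 90272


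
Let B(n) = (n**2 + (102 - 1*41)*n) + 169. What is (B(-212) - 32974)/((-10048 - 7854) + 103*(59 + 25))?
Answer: 793/9250 ≈ 0.085730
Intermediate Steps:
B(n) = 169 + n**2 + 61*n (B(n) = (n**2 + (102 - 41)*n) + 169 = (n**2 + 61*n) + 169 = 169 + n**2 + 61*n)
(B(-212) - 32974)/((-10048 - 7854) + 103*(59 + 25)) = ((169 + (-212)**2 + 61*(-212)) - 32974)/((-10048 - 7854) + 103*(59 + 25)) = ((169 + 44944 - 12932) - 32974)/(-17902 + 103*84) = (32181 - 32974)/(-17902 + 8652) = -793/(-9250) = -793*(-1/9250) = 793/9250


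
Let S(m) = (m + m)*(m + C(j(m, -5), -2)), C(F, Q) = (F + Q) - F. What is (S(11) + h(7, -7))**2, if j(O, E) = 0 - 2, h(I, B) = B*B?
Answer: 61009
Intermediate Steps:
h(I, B) = B**2
j(O, E) = -2
C(F, Q) = Q
S(m) = 2*m*(-2 + m) (S(m) = (m + m)*(m - 2) = (2*m)*(-2 + m) = 2*m*(-2 + m))
(S(11) + h(7, -7))**2 = (2*11*(-2 + 11) + (-7)**2)**2 = (2*11*9 + 49)**2 = (198 + 49)**2 = 247**2 = 61009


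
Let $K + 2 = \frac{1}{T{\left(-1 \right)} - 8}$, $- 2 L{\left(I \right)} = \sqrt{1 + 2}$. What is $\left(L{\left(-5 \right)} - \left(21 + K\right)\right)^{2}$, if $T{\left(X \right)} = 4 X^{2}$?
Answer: $\frac{5637}{16} + \frac{75 \sqrt{3}}{4} \approx 384.79$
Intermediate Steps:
$L{\left(I \right)} = - \frac{\sqrt{3}}{2}$ ($L{\left(I \right)} = - \frac{\sqrt{1 + 2}}{2} = - \frac{\sqrt{3}}{2}$)
$K = - \frac{9}{4}$ ($K = -2 + \frac{1}{4 \left(-1\right)^{2} - 8} = -2 + \frac{1}{4 \cdot 1 - 8} = -2 + \frac{1}{4 - 8} = -2 + \frac{1}{-4} = -2 - \frac{1}{4} = - \frac{9}{4} \approx -2.25$)
$\left(L{\left(-5 \right)} - \left(21 + K\right)\right)^{2} = \left(- \frac{\sqrt{3}}{2} - \frac{75}{4}\right)^{2} = \left(- \frac{75}{4} - \frac{\sqrt{3}}{2}\right)^{2}$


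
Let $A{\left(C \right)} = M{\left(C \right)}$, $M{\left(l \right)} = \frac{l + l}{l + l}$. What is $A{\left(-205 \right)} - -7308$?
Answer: $7309$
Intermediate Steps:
$M{\left(l \right)} = 1$ ($M{\left(l \right)} = \frac{2 l}{2 l} = 2 l \frac{1}{2 l} = 1$)
$A{\left(C \right)} = 1$
$A{\left(-205 \right)} - -7308 = 1 - -7308 = 1 + 7308 = 7309$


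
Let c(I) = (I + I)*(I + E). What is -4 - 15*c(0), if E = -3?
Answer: -4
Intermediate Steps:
c(I) = 2*I*(-3 + I) (c(I) = (I + I)*(I - 3) = (2*I)*(-3 + I) = 2*I*(-3 + I))
-4 - 15*c(0) = -4 - 30*0*(-3 + 0) = -4 - 30*0*(-3) = -4 - 15*0 = -4 + 0 = -4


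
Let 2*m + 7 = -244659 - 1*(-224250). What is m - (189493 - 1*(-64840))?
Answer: -264541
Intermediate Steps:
m = -10208 (m = -7/2 + (-244659 - 1*(-224250))/2 = -7/2 + (-244659 + 224250)/2 = -7/2 + (½)*(-20409) = -7/2 - 20409/2 = -10208)
m - (189493 - 1*(-64840)) = -10208 - (189493 - 1*(-64840)) = -10208 - (189493 + 64840) = -10208 - 1*254333 = -10208 - 254333 = -264541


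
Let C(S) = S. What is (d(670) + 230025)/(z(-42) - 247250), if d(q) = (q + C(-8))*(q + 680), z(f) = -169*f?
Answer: -1123725/240152 ≈ -4.6792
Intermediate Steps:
d(q) = (-8 + q)*(680 + q) (d(q) = (q - 8)*(q + 680) = (-8 + q)*(680 + q))
(d(670) + 230025)/(z(-42) - 247250) = ((-5440 + 670**2 + 672*670) + 230025)/(-169*(-42) - 247250) = ((-5440 + 448900 + 450240) + 230025)/(7098 - 247250) = (893700 + 230025)/(-240152) = 1123725*(-1/240152) = -1123725/240152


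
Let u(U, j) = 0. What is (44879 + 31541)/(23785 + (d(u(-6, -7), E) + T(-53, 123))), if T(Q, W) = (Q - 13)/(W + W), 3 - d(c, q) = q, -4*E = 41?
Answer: 12532880/3902869 ≈ 3.2112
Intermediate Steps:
E = -41/4 (E = -1/4*41 = -41/4 ≈ -10.250)
d(c, q) = 3 - q
T(Q, W) = (-13 + Q)/(2*W) (T(Q, W) = (-13 + Q)/((2*W)) = (-13 + Q)*(1/(2*W)) = (-13 + Q)/(2*W))
(44879 + 31541)/(23785 + (d(u(-6, -7), E) + T(-53, 123))) = (44879 + 31541)/(23785 + ((3 - 1*(-41/4)) + (1/2)*(-13 - 53)/123)) = 76420/(23785 + ((3 + 41/4) + (1/2)*(1/123)*(-66))) = 76420/(23785 + (53/4 - 11/41)) = 76420/(23785 + 2129/164) = 76420/(3902869/164) = 76420*(164/3902869) = 12532880/3902869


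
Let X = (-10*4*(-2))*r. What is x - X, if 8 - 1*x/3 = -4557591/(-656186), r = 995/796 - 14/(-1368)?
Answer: -10957703479/112207806 ≈ -97.655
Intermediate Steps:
r = 431/342 (r = 995*(1/796) - 14*(-1/1368) = 5/4 + 7/684 = 431/342 ≈ 1.2602)
x = 2075691/656186 (x = 24 - (-13672773)/(-656186) = 24 - (-13672773)*(-1)/656186 = 24 - 3*4557591/656186 = 24 - 13672773/656186 = 2075691/656186 ≈ 3.1633)
X = 17240/171 (X = (-10*4*(-2))*(431/342) = -40*(-2)*(431/342) = 80*(431/342) = 17240/171 ≈ 100.82)
x - X = 2075691/656186 - 1*17240/171 = 2075691/656186 - 17240/171 = -10957703479/112207806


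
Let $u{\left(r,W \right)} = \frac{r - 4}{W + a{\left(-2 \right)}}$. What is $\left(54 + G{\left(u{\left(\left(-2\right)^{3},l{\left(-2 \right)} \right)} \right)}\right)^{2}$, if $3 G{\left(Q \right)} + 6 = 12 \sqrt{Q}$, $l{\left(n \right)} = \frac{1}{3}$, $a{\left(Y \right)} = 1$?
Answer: $2560 + 1248 i \approx 2560.0 + 1248.0 i$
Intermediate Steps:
$l{\left(n \right)} = \frac{1}{3}$
$u{\left(r,W \right)} = \frac{-4 + r}{1 + W}$ ($u{\left(r,W \right)} = \frac{r - 4}{W + 1} = \frac{-4 + r}{1 + W}$)
$G{\left(Q \right)} = -2 + 4 \sqrt{Q}$ ($G{\left(Q \right)} = -2 + \frac{12 \sqrt{Q}}{3} = -2 + 4 \sqrt{Q}$)
$\left(54 + G{\left(u{\left(\left(-2\right)^{3},l{\left(-2 \right)} \right)} \right)}\right)^{2} = \left(54 - \left(2 - 4 \sqrt{\frac{-4 + \left(-2\right)^{3}}{1 + \frac{1}{3}}}\right)\right)^{2} = \left(54 - \left(2 - 4 \sqrt{\frac{-4 - 8}{\frac{4}{3}}}\right)\right)^{2} = \left(54 - \left(2 - 4 \sqrt{\frac{3}{4} \left(-12\right)}\right)\right)^{2} = \left(54 - \left(2 - 4 \sqrt{-9}\right)\right)^{2} = \left(54 - \left(2 - 4 \cdot 3 i\right)\right)^{2} = \left(54 - \left(2 - 12 i\right)\right)^{2} = \left(52 + 12 i\right)^{2}$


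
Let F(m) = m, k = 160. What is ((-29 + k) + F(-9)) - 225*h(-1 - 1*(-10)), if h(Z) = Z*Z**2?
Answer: -163903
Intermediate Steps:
h(Z) = Z**3
((-29 + k) + F(-9)) - 225*h(-1 - 1*(-10)) = ((-29 + 160) - 9) - 225*(-1 - 1*(-10))**3 = (131 - 9) - 225*(-1 + 10)**3 = 122 - 225*9**3 = 122 - 225*729 = 122 - 164025 = -163903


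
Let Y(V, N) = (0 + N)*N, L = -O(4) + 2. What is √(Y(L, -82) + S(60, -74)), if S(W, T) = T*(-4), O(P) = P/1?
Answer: 6*√195 ≈ 83.785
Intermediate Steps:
O(P) = P (O(P) = P*1 = P)
L = -2 (L = -1*4 + 2 = -4 + 2 = -2)
Y(V, N) = N² (Y(V, N) = N*N = N²)
S(W, T) = -4*T
√(Y(L, -82) + S(60, -74)) = √((-82)² - 4*(-74)) = √(6724 + 296) = √7020 = 6*√195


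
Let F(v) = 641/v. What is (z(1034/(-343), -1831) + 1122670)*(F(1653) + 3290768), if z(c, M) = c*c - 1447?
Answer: 24743203696225449415/6705993 ≈ 3.6897e+12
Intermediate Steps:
z(c, M) = -1447 + c**2 (z(c, M) = c**2 - 1447 = -1447 + c**2)
(z(1034/(-343), -1831) + 1122670)*(F(1653) + 3290768) = ((-1447 + (1034/(-343))**2) + 1122670)*(641/1653 + 3290768) = ((-1447 + (1034*(-1/343))**2) + 1122670)*(641*(1/1653) + 3290768) = ((-1447 + (-1034/343)**2) + 1122670)*(641/1653 + 3290768) = ((-1447 + 1069156/117649) + 1122670)*(5439640145/1653) = (-169168947/117649 + 1122670)*(5439640145/1653) = (131911833883/117649)*(5439640145/1653) = 24743203696225449415/6705993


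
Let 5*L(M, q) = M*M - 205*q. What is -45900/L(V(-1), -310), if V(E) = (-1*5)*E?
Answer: -9180/2543 ≈ -3.6099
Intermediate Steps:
V(E) = -5*E
L(M, q) = -41*q + M²/5 (L(M, q) = (M*M - 205*q)/5 = (M² - 205*q)/5 = -41*q + M²/5)
-45900/L(V(-1), -310) = -45900/(-41*(-310) + (-5*(-1))²/5) = -45900/(12710 + (⅕)*5²) = -45900/(12710 + (⅕)*25) = -45900/(12710 + 5) = -45900/12715 = -45900*1/12715 = -9180/2543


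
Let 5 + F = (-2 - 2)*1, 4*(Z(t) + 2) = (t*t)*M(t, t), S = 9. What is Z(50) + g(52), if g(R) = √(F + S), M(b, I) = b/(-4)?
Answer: -15629/2 ≈ -7814.5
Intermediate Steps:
M(b, I) = -b/4 (M(b, I) = b*(-¼) = -b/4)
Z(t) = -2 - t³/16 (Z(t) = -2 + ((t*t)*(-t/4))/4 = -2 + (t²*(-t/4))/4 = -2 + (-t³/4)/4 = -2 - t³/16)
F = -9 (F = -5 + (-2 - 2)*1 = -5 - 4*1 = -5 - 4 = -9)
g(R) = 0 (g(R) = √(-9 + 9) = √0 = 0)
Z(50) + g(52) = (-2 - 1/16*50³) + 0 = (-2 - 1/16*125000) + 0 = (-2 - 15625/2) + 0 = -15629/2 + 0 = -15629/2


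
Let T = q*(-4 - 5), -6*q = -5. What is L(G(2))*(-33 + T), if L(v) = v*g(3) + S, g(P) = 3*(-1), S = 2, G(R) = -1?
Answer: -405/2 ≈ -202.50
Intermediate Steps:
q = ⅚ (q = -⅙*(-5) = ⅚ ≈ 0.83333)
T = -15/2 (T = 5*(-4 - 5)/6 = (⅚)*(-9) = -15/2 ≈ -7.5000)
g(P) = -3
L(v) = 2 - 3*v (L(v) = v*(-3) + 2 = -3*v + 2 = 2 - 3*v)
L(G(2))*(-33 + T) = (2 - 3*(-1))*(-33 - 15/2) = (2 + 3)*(-81/2) = 5*(-81/2) = -405/2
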